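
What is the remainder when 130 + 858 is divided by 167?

153

858 mod 167 = 23 (since 5·167 = 835).
(130 + 23) mod 167 = 153.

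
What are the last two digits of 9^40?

By repeated squaring mod 100: 9^1≡9, 9^2≡81, 9^4≡61, 9^8≡21, 9^16≡41, 9^32≡81.
40 = 8 + 32, so 9^40 ≡ 21·81 ≡ 1 (mod 100).

01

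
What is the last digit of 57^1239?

3

Last digits of 7^n: 7, 9, 3, 1 (period 4).
1239 leaves remainder 3 on division by 4, so 57^1239 ends in 3.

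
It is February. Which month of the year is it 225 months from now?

November

225 − 18·12 = 9, so 225 ≡ 9 (mod 12).
February + 9 months → November.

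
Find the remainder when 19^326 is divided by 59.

Square-and-reduce mod 59: 19^1≡19, 19^2≡7, 19^4≡49, 19^8≡41, 19^16≡29, 19^32≡15, 19^64≡48, 19^128≡3, 19^256≡9.
326 = 2 + 4 + 64 + 256, so 19^326 ≡ 7·49·48·9 ≡ 27 (mod 59).

27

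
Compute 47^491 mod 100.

Square-and-reduce mod 100: 47^1≡47, 47^2≡9, 47^4≡81, 47^8≡61, 47^16≡21, 47^32≡41, 47^64≡81, 47^128≡61, 47^256≡21.
Since 491 = 1 + 2 + 8 + 32 + 64 + 128 + 256 in binary, 47^491 ≡ 47·9·61·41·81·61·21 ≡ 3 (mod 100).

3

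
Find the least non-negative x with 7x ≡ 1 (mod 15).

7⁻¹ ≡ 13 (mod 15) because 7·13 = 91 = 6·15 + 1.
Multiplying both sides by 13: x ≡ 13·1 = 13 ≡ 13 (mod 15).

13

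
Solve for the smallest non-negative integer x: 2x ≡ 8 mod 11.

2⁻¹ ≡ 6 (mod 11) because 2·6 = 12 = 1·11 + 1.
So x ≡ 6·8 = 48 ≡ 4 (mod 11).

4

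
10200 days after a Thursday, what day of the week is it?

10200 mod 7 = 1 (since 1457·7 = 10199).
Thursday + 1 day → Friday.

Friday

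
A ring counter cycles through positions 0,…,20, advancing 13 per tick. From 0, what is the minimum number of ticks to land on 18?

13⁻¹ ≡ 13 (mod 21) because 13·13 = 169 = 8·21 + 1.
So x ≡ 13·18 = 234 ≡ 3 (mod 21).
Check: 13·3 = 39 = 1·21 + 18.

3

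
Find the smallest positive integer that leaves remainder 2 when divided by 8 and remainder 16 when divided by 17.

50

x ≡ 2 (mod 8) gives x ∈ {2, 10, 18, 26, 34, 42, 50}.
The first of these with x mod 17 = 16 is 50.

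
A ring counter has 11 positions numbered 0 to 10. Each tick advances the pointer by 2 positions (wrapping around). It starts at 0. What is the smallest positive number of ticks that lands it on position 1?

6

2⁻¹ ≡ 6 (mod 11) because 2·6 = 12 = 1·11 + 1.
Multiplying both sides by 6: x ≡ 6·1 = 6 ≡ 6 (mod 11).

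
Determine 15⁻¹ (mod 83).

15·72 = 1080 = 13·83 + 1, so 15⁻¹ ≡ 72 (mod 83).

72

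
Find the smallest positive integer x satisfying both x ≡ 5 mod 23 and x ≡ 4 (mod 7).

x ≡ 4 (mod 7) gives x ∈ {4, 11, 18, 25, 32, 39, 46, 53, …}.
The first of these with x mod 23 = 5 is 74.

74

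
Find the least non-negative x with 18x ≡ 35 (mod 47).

15

18⁻¹ ≡ 34 (mod 47) because 18·34 = 612 = 13·47 + 1.
So x ≡ 34·35 = 1190 ≡ 15 (mod 47).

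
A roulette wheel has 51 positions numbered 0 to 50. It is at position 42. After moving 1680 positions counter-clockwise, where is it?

1680 − 32·51 = 48, so 1680 ≡ 48 (mod 51).
(42 − 48) mod 51 = 45.

45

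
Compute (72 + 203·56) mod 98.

72

203·56 = 11368.
11368 − 116·98 = 0, so 11368 ≡ 0 (mod 98).
(72 + 0) mod 98 = 72.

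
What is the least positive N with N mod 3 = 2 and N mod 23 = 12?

35

x ≡ 2 (mod 3) gives x ∈ {2, 5, 8, 11, 14, 17, 20, 23, …}.
The first of these with x mod 23 = 12 is 35.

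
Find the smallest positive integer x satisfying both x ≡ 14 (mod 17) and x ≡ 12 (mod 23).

x ≡ 14 (mod 17) gives x ∈ {14, 31, 48, 65, 82, 99, 116, 133, …}.
The first of these with x mod 23 = 12 is 150.

150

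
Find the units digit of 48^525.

8

The units digit of 48^n cycles with period 4: 8, 4, 2, 6, …
525 mod 4 = 1, so the last digit matches 8^1 = 8.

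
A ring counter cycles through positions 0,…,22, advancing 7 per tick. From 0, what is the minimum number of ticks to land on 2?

7⁻¹ ≡ 10 (mod 23) because 7·10 = 70 = 3·23 + 1.
So x ≡ 10·2 = 20 ≡ 20 (mod 23).

20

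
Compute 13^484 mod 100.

Square-and-reduce mod 100: 13^1≡13, 13^2≡69, 13^4≡61, 13^8≡21, 13^16≡41, 13^32≡81, 13^64≡61, 13^128≡21, 13^256≡41.
Since 484 = 4 + 32 + 64 + 128 + 256 in binary, 13^484 ≡ 61·81·61·21·41 ≡ 61 (mod 100).

61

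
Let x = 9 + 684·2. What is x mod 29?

14

684·2 = 1368.
1368 mod 29 = 5 (since 47·29 = 1363).
(9 + 5) mod 29 = 14.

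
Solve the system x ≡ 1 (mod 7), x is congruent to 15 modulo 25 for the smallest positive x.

Since 25·2 ≡ 1 (mod 7), take x = 15 + 25·((1−15)·2 mod 7) = 15 + 25·0 = 15.
Check: 15 mod 7 = 1, 15 mod 25 = 15.

15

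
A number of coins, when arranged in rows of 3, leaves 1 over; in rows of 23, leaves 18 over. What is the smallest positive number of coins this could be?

Since 23·2 ≡ 1 (mod 3), take x = 18 + 23·((1−18)·2 mod 3) = 18 + 23·2 = 64.
Check: 64 mod 3 = 1, 64 mod 23 = 18.

64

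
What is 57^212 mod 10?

The units digit of 57^n cycles with period 4: 7, 9, 3, 1, …
212 leaves remainder 0 on division by 4, so 57^212 ends in 1.

1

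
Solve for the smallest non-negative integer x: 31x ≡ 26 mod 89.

64

The inverse of 31 mod 89 is 23 (since 31·23 = 713 ≡ 1).
So x ≡ 23·26 = 598 ≡ 64 (mod 89).
Check: 31·64 = 1984 = 22·89 + 26.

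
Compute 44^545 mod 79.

9

By repeated squaring mod 79: 44^1≡44, 44^2≡40, 44^4≡20, 44^8≡5, 44^16≡25, 44^32≡72, 44^64≡49, 44^128≡31, 44^256≡13, 44^512≡11.
545 = 1 + 32 + 512, so 44^545 ≡ 44·72·11 ≡ 9 (mod 79).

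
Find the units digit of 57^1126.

The units digit of 57^n cycles with period 4: 7, 9, 3, 1, …
1126 mod 4 = 2, so the last digit matches 7^2 = 9.

9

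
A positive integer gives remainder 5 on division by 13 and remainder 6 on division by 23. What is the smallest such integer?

x ≡ 5 (mod 13) gives x ∈ {5, 18, 31, 44, 57, 70, 83, 96, …}.
The first of these with x mod 23 = 6 is 213.

213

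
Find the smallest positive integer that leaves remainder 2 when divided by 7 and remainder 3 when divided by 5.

23

Since 5·3 ≡ 1 (mod 7), take x = 3 + 5·((2−3)·3 mod 7) = 3 + 5·4 = 23.
Check: 23 mod 7 = 2, 23 mod 5 = 3.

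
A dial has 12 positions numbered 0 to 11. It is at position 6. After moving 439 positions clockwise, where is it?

439 − 36·12 = 7, so 439 ≡ 7 (mod 12).
(6 + 7) mod 12 = 1.

1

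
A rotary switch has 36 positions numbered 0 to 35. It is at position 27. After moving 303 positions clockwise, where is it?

6

Dividing 303 by 36 gives quotient 8 and remainder 15.
(27 + 15) mod 36 = 6.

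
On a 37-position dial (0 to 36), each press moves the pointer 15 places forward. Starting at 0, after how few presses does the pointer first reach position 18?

16

15⁻¹ ≡ 5 (mod 37) because 15·5 = 75 = 2·37 + 1.
So x ≡ 5·18 = 90 ≡ 16 (mod 37).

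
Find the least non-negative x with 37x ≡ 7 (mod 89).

5

37⁻¹ ≡ 77 (mod 89) because 37·77 = 2849 = 32·89 + 1.
Multiplying both sides by 77: x ≡ 77·7 = 539 ≡ 5 (mod 89).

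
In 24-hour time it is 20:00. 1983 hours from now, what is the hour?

11

1983 − 82·24 = 15, so 1983 ≡ 15 (mod 24).
(20 + 15) mod 24 = 11.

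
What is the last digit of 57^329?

The units digit of 57^n cycles with period 4: 7, 9, 3, 1, …
329 leaves remainder 1 on division by 4, so 57^329 ends in 7.

7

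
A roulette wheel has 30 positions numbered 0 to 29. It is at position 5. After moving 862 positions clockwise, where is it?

27

862 − 28·30 = 22, so 862 ≡ 22 (mod 30).
(5 + 22) mod 30 = 27.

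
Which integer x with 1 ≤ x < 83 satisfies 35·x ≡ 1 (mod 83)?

83 = 2·35 + 13
35 = 2·13 + 9
13 = 1·9 + 4
9 = 2·4 + 1
4 = 4·1 + 0
Back-substituting gives 35·19 ≡ 1 (mod 83).

19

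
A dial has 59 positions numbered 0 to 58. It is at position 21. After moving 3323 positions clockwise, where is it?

3323 − 56·59 = 19, so 3323 ≡ 19 (mod 59).
(21 + 19) mod 59 = 40.

40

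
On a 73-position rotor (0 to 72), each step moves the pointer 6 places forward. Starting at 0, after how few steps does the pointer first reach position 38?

The inverse of 6 mod 73 is 61 (since 6·61 = 366 ≡ 1).
So x ≡ 61·38 = 2318 ≡ 55 (mod 73).
Check: 6·55 = 330 = 4·73 + 38.

55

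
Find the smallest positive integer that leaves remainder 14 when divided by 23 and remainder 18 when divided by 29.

221

x ≡ 14 (mod 23) gives x ∈ {14, 37, 60, 83, 106, 129, 152, 175, …}.
The first of these with x mod 29 = 18 is 221.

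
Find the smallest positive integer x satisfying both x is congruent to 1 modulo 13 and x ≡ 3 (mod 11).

Since 11·6 ≡ 1 (mod 13), take x = 3 + 11·((1−3)·6 mod 13) = 3 + 11·1 = 14.
Check: 14 mod 13 = 1, 14 mod 11 = 3.

14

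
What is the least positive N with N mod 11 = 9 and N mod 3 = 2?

x ≡ 2 (mod 3) gives x ∈ {2, 5, 8, 11, 14, 17, 20}.
The first of these with x mod 11 = 9 is 20.

20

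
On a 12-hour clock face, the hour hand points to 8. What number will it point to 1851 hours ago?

1851 mod 12 = 3 (since 154·12 = 1848).
8 − 3 → 5 on a 12-hour dial.

5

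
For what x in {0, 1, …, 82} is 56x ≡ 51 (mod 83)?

56⁻¹ ≡ 43 (mod 83) because 56·43 = 2408 = 29·83 + 1.
So x ≡ 43·51 = 2193 ≡ 35 (mod 83).

35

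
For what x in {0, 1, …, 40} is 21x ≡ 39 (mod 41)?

The inverse of 21 mod 41 is 2 (since 21·2 = 42 ≡ 1).
So x ≡ 2·39 = 78 ≡ 37 (mod 41).

37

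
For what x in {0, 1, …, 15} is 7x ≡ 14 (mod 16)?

7⁻¹ ≡ 7 (mod 16) because 7·7 = 49 = 3·16 + 1.
Multiplying both sides by 7: x ≡ 7·14 = 98 ≡ 2 (mod 16).

2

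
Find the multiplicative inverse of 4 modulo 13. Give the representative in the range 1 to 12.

10

13 = 3·4 + 1
4 = 4·1 + 0
Back-substituting gives 4·10 ≡ 1 (mod 13).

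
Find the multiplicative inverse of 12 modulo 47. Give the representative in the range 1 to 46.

47 = 3·12 + 11
12 = 1·11 + 1
11 = 11·1 + 0
Back-substituting gives 12·4 ≡ 1 (mod 47).

4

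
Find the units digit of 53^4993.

3

Last digits of 3^n: 3, 9, 7, 1 (period 4).
4993 mod 4 = 1, so the last digit matches 3^1 = 3.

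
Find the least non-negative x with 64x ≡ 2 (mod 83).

The inverse of 64 mod 83 is 48 (since 64·48 = 3072 ≡ 1).
So x ≡ 48·2 = 96 ≡ 13 (mod 83).

13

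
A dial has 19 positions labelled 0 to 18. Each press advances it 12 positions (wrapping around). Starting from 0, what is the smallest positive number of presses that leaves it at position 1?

8

12·8 = 96 = 5·19 + 1, so 12⁻¹ ≡ 8 (mod 19).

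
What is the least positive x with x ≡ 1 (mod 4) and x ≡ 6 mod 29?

x ≡ 1 (mod 4) gives x ∈ {1, 5, 9, 13, 17, 21, 25, 29, …}.
The first of these with x mod 29 = 6 is 93.

93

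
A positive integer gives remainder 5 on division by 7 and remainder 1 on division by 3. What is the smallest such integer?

x ≡ 1 (mod 3) gives x ∈ {1, 4, 7, 10, 13, 16, 19}.
The first of these with x mod 7 = 5 is 19.

19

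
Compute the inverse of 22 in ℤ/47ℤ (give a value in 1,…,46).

47 = 2·22 + 3
22 = 7·3 + 1
3 = 3·1 + 0
Back-substituting gives 22·15 ≡ 1 (mod 47).

15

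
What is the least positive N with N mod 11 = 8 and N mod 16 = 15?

63

Since 16·9 ≡ 1 (mod 11), take x = 15 + 16·((8−15)·9 mod 11) = 15 + 16·3 = 63.
Check: 63 mod 11 = 8, 63 mod 16 = 15.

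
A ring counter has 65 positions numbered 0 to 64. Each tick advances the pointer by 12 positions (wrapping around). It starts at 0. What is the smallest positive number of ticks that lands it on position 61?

43

12⁻¹ ≡ 38 (mod 65) because 12·38 = 456 = 7·65 + 1.
Multiplying both sides by 38: x ≡ 38·61 = 2318 ≡ 43 (mod 65).
Check: 12·43 = 516 = 7·65 + 61.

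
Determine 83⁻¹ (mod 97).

97 = 1·83 + 14
83 = 5·14 + 13
14 = 1·13 + 1
13 = 13·1 + 0
Back-substituting gives 83·90 ≡ 1 (mod 97).

90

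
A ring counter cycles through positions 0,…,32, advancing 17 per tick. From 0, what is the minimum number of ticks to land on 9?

The inverse of 17 mod 33 is 2 (since 17·2 = 34 ≡ 1).
So x ≡ 2·9 = 18 ≡ 18 (mod 33).

18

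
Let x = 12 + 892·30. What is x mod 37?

892·30 = 26760.
26760 − 723·37 = 9, so 26760 ≡ 9 (mod 37).
(12 + 9) mod 37 = 21.

21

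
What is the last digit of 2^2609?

Last digits of 2^n: 2, 4, 8, 6 (period 4).
2609 leaves remainder 1 on division by 4, so 2^2609 ends in 2.

2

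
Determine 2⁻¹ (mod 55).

2·28 = 56 = 1·55 + 1, so 2⁻¹ ≡ 28 (mod 55).

28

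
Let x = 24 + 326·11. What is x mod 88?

326·11 = 3586.
3586 − 40·88 = 66, so 3586 ≡ 66 (mod 88).
(24 + 66) mod 88 = 2.

2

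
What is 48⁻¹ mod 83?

64

83 = 1·48 + 35
48 = 1·35 + 13
35 = 2·13 + 9
13 = 1·9 + 4
9 = 2·4 + 1
4 = 4·1 + 0
Back-substituting gives 48·64 ≡ 1 (mod 83).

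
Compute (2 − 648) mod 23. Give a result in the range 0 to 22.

21

648 = 28·23 + 4, so 648 mod 23 = 4.
(2 − 4) mod 23 = 21.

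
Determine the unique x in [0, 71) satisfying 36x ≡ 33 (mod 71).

66

The inverse of 36 mod 71 is 2 (since 36·2 = 72 ≡ 1).
Multiplying both sides by 2: x ≡ 2·33 = 66 ≡ 66 (mod 71).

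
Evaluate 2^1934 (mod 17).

Square-and-reduce mod 17: 2^1≡2, 2^2≡4, 2^4≡16, 2^8≡1, 2^16≡1, 2^32≡1, 2^64≡1, 2^128≡1, 2^256≡1, 2^512≡1, 2^1024≡1.
Since 1934 = 2 + 4 + 8 + 128 + 256 + 512 + 1024 in binary, 2^1934 ≡ 4·16·1·1·1·1·1 ≡ 13 (mod 17).

13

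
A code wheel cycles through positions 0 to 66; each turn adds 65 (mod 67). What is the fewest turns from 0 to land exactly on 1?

33

65·33 = 2145 = 32·67 + 1, so 65⁻¹ ≡ 33 (mod 67).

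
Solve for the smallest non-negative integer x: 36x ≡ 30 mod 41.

The inverse of 36 mod 41 is 8 (since 36·8 = 288 ≡ 1).
Multiplying both sides by 8: x ≡ 8·30 = 240 ≡ 35 (mod 41).
Check: 36·35 = 1260 = 30·41 + 30.

35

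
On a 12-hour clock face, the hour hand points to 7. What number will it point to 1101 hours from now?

Dividing 1101 by 12 gives quotient 91 and remainder 9.
7 + 9 → 4 on a 12-hour dial.

4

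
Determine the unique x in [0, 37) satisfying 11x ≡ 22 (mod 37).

2

11⁻¹ ≡ 27 (mod 37) because 11·27 = 297 = 8·37 + 1.
So x ≡ 27·22 = 594 ≡ 2 (mod 37).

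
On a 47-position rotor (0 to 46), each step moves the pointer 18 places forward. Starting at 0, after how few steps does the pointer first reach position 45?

18⁻¹ ≡ 34 (mod 47) because 18·34 = 612 = 13·47 + 1.
Multiplying both sides by 34: x ≡ 34·45 = 1530 ≡ 26 (mod 47).

26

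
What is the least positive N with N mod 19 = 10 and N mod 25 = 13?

238

x ≡ 10 (mod 19) gives x ∈ {10, 29, 48, 67, 86, 105, 124, 143, …}.
The first of these with x mod 25 = 13 is 238.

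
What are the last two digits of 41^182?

Square-and-reduce mod 100: 41^1≡41, 41^2≡81, 41^4≡61, 41^8≡21, 41^16≡41, 41^32≡81, 41^64≡61, 41^128≡21.
Since 182 = 2 + 4 + 16 + 32 + 128 in binary, 41^182 ≡ 81·61·41·81·21 ≡ 81 (mod 100).

81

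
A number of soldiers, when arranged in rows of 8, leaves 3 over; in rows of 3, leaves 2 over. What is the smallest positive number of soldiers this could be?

11

Since 3·3 ≡ 1 (mod 8), take x = 2 + 3·((3−2)·3 mod 8) = 2 + 3·3 = 11.
Check: 11 mod 8 = 3, 11 mod 3 = 2.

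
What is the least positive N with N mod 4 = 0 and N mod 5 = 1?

x ≡ 0 (mod 4) gives x ∈ {0, 4, 8, 12, 16}.
The first of these with x mod 5 = 1 is 16.

16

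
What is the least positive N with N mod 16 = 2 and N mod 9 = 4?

x ≡ 4 (mod 9) gives x ∈ {4, 13, 22, 31, 40, 49, 58, 67, …}.
The first of these with x mod 16 = 2 is 130.

130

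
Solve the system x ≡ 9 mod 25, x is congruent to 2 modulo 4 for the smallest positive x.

Since 4·19 ≡ 1 (mod 25), take x = 2 + 4·((9−2)·19 mod 25) = 2 + 4·8 = 34.
Check: 34 mod 25 = 9, 34 mod 4 = 2.

34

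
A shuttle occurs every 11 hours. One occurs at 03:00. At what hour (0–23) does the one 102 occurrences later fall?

102·11 = 1122.
1122 − 46·24 = 18, so 1122 ≡ 18 (mod 24).
(3 + 18) mod 24 = 21.

21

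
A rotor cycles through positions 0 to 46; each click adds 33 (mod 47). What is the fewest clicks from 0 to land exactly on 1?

47 = 1·33 + 14
33 = 2·14 + 5
14 = 2·5 + 4
5 = 1·4 + 1
4 = 4·1 + 0
Back-substituting gives 33·10 ≡ 1 (mod 47).

10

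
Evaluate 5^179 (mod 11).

9

By repeated squaring mod 11: 5^1≡5, 5^2≡3, 5^4≡9, 5^8≡4, 5^16≡5, 5^32≡3, 5^64≡9, 5^128≡4.
179 = 1 + 2 + 16 + 32 + 128, so 5^179 ≡ 5·3·5·3·4 ≡ 9 (mod 11).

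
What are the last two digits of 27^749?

87

By repeated squaring mod 100: 27^1≡27, 27^2≡29, 27^4≡41, 27^8≡81, 27^16≡61, 27^32≡21, 27^64≡41, 27^128≡81, 27^256≡61, 27^512≡21.
749 = 1 + 4 + 8 + 32 + 64 + 128 + 512, so 27^749 ≡ 27·41·81·21·41·81·21 ≡ 87 (mod 100).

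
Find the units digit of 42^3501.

Last digits of 2^n: 2, 4, 8, 6 (period 4).
3501 leaves remainder 1 on division by 4, so 42^3501 ends in 2.

2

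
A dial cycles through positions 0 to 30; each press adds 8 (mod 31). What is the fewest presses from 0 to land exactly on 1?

8·4 = 32 = 1·31 + 1, so 8⁻¹ ≡ 4 (mod 31).

4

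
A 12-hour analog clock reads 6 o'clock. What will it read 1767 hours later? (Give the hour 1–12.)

1767 = 147·12 + 3, so 1767 mod 12 = 3.
6 + 3 → 9 on a 12-hour dial.

9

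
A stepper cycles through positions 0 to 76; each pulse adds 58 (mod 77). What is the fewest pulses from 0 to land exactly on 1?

4

77 = 1·58 + 19
58 = 3·19 + 1
19 = 19·1 + 0
Back-substituting gives 58·4 ≡ 1 (mod 77).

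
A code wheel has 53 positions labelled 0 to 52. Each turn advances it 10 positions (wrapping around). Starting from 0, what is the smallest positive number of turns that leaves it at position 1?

53 = 5·10 + 3
10 = 3·3 + 1
3 = 3·1 + 0
Back-substituting gives 10·16 ≡ 1 (mod 53).

16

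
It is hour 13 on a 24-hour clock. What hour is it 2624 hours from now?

21

2624 = 109·24 + 8, so 2624 mod 24 = 8.
(13 + 8) mod 24 = 21.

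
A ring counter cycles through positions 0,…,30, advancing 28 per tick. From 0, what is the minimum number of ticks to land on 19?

28⁻¹ ≡ 10 (mod 31) because 28·10 = 280 = 9·31 + 1.
So x ≡ 10·19 = 190 ≡ 4 (mod 31).
Check: 28·4 = 112 = 3·31 + 19.

4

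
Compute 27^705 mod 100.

By repeated squaring mod 100: 27^1≡27, 27^2≡29, 27^4≡41, 27^8≡81, 27^16≡61, 27^32≡21, 27^64≡41, 27^128≡81, 27^256≡61, 27^512≡21.
705 = 1 + 64 + 128 + 512, so 27^705 ≡ 27·41·81·21 ≡ 7 (mod 100).

7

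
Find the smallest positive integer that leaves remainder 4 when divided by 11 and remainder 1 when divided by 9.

x ≡ 1 (mod 9) gives x ∈ {1, 10, 19, 28, 37}.
The first of these with x mod 11 = 4 is 37.

37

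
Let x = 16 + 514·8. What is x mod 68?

48

514·8 = 4112.
4112 mod 68 = 32 (since 60·68 = 4080).
(16 + 32) mod 68 = 48.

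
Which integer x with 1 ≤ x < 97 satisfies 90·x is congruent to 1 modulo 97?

83

90·83 = 7470 = 77·97 + 1, so 90⁻¹ ≡ 83 (mod 97).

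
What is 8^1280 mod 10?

Last digits of 8^n: 8, 4, 2, 6 (period 4).
1280 leaves remainder 0 on division by 4, so 8^1280 ends in 6.

6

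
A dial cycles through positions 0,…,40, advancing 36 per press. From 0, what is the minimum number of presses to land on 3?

24

36⁻¹ ≡ 8 (mod 41) because 36·8 = 288 = 7·41 + 1.
So x ≡ 8·3 = 24 ≡ 24 (mod 41).
Check: 36·24 = 864 = 21·41 + 3.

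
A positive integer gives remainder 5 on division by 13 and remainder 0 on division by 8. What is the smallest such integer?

96

x ≡ 0 (mod 8) gives x ∈ {0, 8, 16, 24, 32, 40, 48, 56, …}.
The first of these with x mod 13 = 5 is 96.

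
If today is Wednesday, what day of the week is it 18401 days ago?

Friday

Dividing 18401 by 7 gives quotient 2628 and remainder 5.
Wednesday − 5 days → Friday.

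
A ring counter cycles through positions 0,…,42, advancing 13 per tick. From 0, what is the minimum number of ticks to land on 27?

The inverse of 13 mod 43 is 10 (since 13·10 = 130 ≡ 1).
So x ≡ 10·27 = 270 ≡ 12 (mod 43).

12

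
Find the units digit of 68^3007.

Last digits of 8^n: 8, 4, 2, 6 (period 4).
3007 mod 4 = 3, so the last digit matches 8^3 = 2.

2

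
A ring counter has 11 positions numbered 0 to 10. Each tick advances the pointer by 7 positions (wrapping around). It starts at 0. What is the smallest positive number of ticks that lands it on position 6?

4

7⁻¹ ≡ 8 (mod 11) because 7·8 = 56 = 5·11 + 1.
Multiplying both sides by 8: x ≡ 8·6 = 48 ≡ 4 (mod 11).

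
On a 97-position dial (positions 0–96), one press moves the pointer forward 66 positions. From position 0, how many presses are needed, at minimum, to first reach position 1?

25

97 = 1·66 + 31
66 = 2·31 + 4
31 = 7·4 + 3
4 = 1·3 + 1
3 = 3·1 + 0
Back-substituting gives 66·25 ≡ 1 (mod 97).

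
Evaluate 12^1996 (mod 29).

By repeated squaring mod 29: 12^1≡12, 12^2≡28, 12^4≡1, 12^8≡1, 12^16≡1, 12^32≡1, 12^64≡1, 12^128≡1, 12^256≡1, 12^512≡1, 12^1024≡1.
1996 = 4 + 8 + 64 + 128 + 256 + 512 + 1024, so 12^1996 ≡ 1·1·1·1·1·1·1 ≡ 1 (mod 29).

1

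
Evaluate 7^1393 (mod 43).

By repeated squaring mod 43: 7^1≡7, 7^2≡6, 7^4≡36, 7^8≡6, 7^16≡36, 7^32≡6, 7^64≡36, 7^128≡6, 7^256≡36, 7^512≡6, 7^1024≡36.
1393 = 1 + 16 + 32 + 64 + 256 + 1024, so 7^1393 ≡ 7·36·6·36·36·36 ≡ 7 (mod 43).

7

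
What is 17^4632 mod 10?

1

Last digits of 7^n: 7, 9, 3, 1 (period 4).
4632 mod 4 = 0, so the last digit matches 7^4 = 1.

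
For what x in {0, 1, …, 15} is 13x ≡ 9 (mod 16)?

13⁻¹ ≡ 5 (mod 16) because 13·5 = 65 = 4·16 + 1.
Multiplying both sides by 5: x ≡ 5·9 = 45 ≡ 13 (mod 16).
Check: 13·13 = 169 = 10·16 + 9.

13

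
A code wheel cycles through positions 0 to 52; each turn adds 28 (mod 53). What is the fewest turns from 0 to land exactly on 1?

36

53 = 1·28 + 25
28 = 1·25 + 3
25 = 8·3 + 1
3 = 3·1 + 0
Back-substituting gives 28·36 ≡ 1 (mod 53).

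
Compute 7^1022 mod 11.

5

Square-and-reduce mod 11: 7^1≡7, 7^2≡5, 7^4≡3, 7^8≡9, 7^16≡4, 7^32≡5, 7^64≡3, 7^128≡9, 7^256≡4, 7^512≡5.
1022 = 2 + 4 + 8 + 16 + 32 + 64 + 128 + 256 + 512, so 7^1022 ≡ 5·3·9·4·5·3·9·4·5 ≡ 5 (mod 11).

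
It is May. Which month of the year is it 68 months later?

68 = 5·12 + 8, so 68 mod 12 = 8.
May + 8 months → January.

January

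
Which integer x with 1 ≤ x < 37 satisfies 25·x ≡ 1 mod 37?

25·3 = 75 = 2·37 + 1, so 25⁻¹ ≡ 3 (mod 37).

3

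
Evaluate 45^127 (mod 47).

40

Square-and-reduce mod 47: 45^1≡45, 45^2≡4, 45^4≡16, 45^8≡21, 45^16≡18, 45^32≡42, 45^64≡25.
127 = 1 + 2 + 4 + 8 + 16 + 32 + 64, so 45^127 ≡ 45·4·16·21·18·42·25 ≡ 40 (mod 47).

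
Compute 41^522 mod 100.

By repeated squaring mod 100: 41^1≡41, 41^2≡81, 41^4≡61, 41^8≡21, 41^16≡41, 41^32≡81, 41^64≡61, 41^128≡21, 41^256≡41, 41^512≡81.
522 = 2 + 8 + 512, so 41^522 ≡ 81·21·81 ≡ 81 (mod 100).

81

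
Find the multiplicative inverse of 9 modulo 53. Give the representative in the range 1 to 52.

9·6 = 54 = 1·53 + 1, so 9⁻¹ ≡ 6 (mod 53).

6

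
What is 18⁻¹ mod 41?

18·16 = 288 = 7·41 + 1, so 18⁻¹ ≡ 16 (mod 41).

16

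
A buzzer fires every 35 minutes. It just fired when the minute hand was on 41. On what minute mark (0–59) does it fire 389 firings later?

36

389·35 = 13615.
13615 = 226·60 + 55, so 13615 mod 60 = 55.
(41 + 55) mod 60 = 36.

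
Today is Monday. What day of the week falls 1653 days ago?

Sunday

Dividing 1653 by 7 gives quotient 236 and remainder 1.
Monday − 1 day → Sunday.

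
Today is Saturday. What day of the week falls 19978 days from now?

19978 = 2854·7 + 0, so 19978 mod 7 = 0.
Saturday + 0 days → Saturday.

Saturday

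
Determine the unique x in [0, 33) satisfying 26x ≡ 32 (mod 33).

19

26⁻¹ ≡ 14 (mod 33) because 26·14 = 364 = 11·33 + 1.
Multiplying both sides by 14: x ≡ 14·32 = 448 ≡ 19 (mod 33).
Check: 26·19 = 494 = 14·33 + 32.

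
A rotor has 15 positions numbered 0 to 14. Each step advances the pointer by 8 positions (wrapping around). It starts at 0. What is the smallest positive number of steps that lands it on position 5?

8⁻¹ ≡ 2 (mod 15) because 8·2 = 16 = 1·15 + 1.
So x ≡ 2·5 = 10 ≡ 10 (mod 15).

10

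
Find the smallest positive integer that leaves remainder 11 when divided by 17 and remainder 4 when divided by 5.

x ≡ 4 (mod 5) gives x ∈ {4, 9, 14, 19, 24, 29, 34, 39, …}.
The first of these with x mod 17 = 11 is 79.

79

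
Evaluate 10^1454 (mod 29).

9

By repeated squaring mod 29: 10^1≡10, 10^2≡13, 10^4≡24, 10^8≡25, 10^16≡16, 10^32≡24, 10^64≡25, 10^128≡16, 10^256≡24, 10^512≡25, 10^1024≡16.
Since 1454 = 2 + 4 + 8 + 32 + 128 + 256 + 1024 in binary, 10^1454 ≡ 13·24·25·24·16·24·16 ≡ 9 (mod 29).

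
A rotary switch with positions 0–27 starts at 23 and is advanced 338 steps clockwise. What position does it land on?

25

338 − 12·28 = 2, so 338 ≡ 2 (mod 28).
(23 + 2) mod 28 = 25.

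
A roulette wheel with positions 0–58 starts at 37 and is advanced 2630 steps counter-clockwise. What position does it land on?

2630 − 44·59 = 34, so 2630 ≡ 34 (mod 59).
(37 − 34) mod 59 = 3.

3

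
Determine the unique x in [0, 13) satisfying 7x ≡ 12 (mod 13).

11

7⁻¹ ≡ 2 (mod 13) because 7·2 = 14 = 1·13 + 1.
So x ≡ 2·12 = 24 ≡ 11 (mod 13).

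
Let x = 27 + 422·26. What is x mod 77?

65

422·26 = 10972.
10972 = 142·77 + 38, so 10972 mod 77 = 38.
(27 + 38) mod 77 = 65.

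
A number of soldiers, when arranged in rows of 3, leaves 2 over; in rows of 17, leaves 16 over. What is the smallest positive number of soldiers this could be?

x ≡ 2 (mod 3) gives x ∈ {2, 5, 8, 11, 14, 17, 20, 23, …}.
The first of these with x mod 17 = 16 is 50.

50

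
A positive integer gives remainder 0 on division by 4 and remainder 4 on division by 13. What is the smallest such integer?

x ≡ 0 (mod 4) gives x ∈ {0, 4}.
The first of these with x mod 13 = 4 is 4.

4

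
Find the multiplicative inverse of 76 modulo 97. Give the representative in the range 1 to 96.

60

76·60 = 4560 = 47·97 + 1, so 76⁻¹ ≡ 60 (mod 97).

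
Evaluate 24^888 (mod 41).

16

Successive squares of 24 mod 41: 24^1≡24, 24^2≡2, 24^4≡4, 24^8≡16, 24^16≡10, 24^32≡18, 24^64≡37, 24^128≡16, 24^256≡10, 24^512≡18.
Since 888 = 8 + 16 + 32 + 64 + 256 + 512 in binary, 24^888 ≡ 16·10·18·37·10·18 ≡ 16 (mod 41).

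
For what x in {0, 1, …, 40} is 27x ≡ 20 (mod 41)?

22

27⁻¹ ≡ 38 (mod 41) because 27·38 = 1026 = 25·41 + 1.
So x ≡ 38·20 = 760 ≡ 22 (mod 41).
Check: 27·22 = 594 = 14·41 + 20.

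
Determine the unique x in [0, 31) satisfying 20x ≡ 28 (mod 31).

The inverse of 20 mod 31 is 14 (since 20·14 = 280 ≡ 1).
Multiplying both sides by 14: x ≡ 14·28 = 392 ≡ 20 (mod 31).

20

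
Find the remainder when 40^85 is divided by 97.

Successive squares of 40 mod 97: 40^1≡40, 40^2≡48, 40^4≡73, 40^8≡91, 40^16≡36, 40^32≡35, 40^64≡61.
Since 85 = 1 + 4 + 16 + 64 in binary, 40^85 ≡ 40·73·36·61 ≡ 38 (mod 97).

38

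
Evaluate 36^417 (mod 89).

42

Square-and-reduce mod 89: 36^1≡36, 36^2≡50, 36^4≡8, 36^8≡64, 36^16≡2, 36^32≡4, 36^64≡16, 36^128≡78, 36^256≡32.
Since 417 = 1 + 32 + 128 + 256 in binary, 36^417 ≡ 36·4·78·32 ≡ 42 (mod 89).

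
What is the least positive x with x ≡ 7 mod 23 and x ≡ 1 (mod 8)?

145

x ≡ 1 (mod 8) gives x ∈ {1, 9, 17, 25, 33, 41, 49, 57, …}.
The first of these with x mod 23 = 7 is 145.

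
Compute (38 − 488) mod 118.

22

488 mod 118 = 16 (since 4·118 = 472).
(38 − 16) mod 118 = 22.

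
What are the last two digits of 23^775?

07

Successive squares of 23 mod 100: 23^1≡23, 23^2≡29, 23^4≡41, 23^8≡81, 23^16≡61, 23^32≡21, 23^64≡41, 23^128≡81, 23^256≡61, 23^512≡21.
775 = 1 + 2 + 4 + 256 + 512, so 23^775 ≡ 23·29·41·61·21 ≡ 7 (mod 100).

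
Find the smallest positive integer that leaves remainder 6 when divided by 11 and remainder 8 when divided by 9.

x ≡ 8 (mod 9) gives x ∈ {8, 17}.
The first of these with x mod 11 = 6 is 17.

17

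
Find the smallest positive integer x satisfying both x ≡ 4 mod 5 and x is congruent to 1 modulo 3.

4

x ≡ 1 (mod 3) gives x ∈ {1, 4}.
The first of these with x mod 5 = 4 is 4.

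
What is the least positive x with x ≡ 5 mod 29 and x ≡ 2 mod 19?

382

x ≡ 2 (mod 19) gives x ∈ {2, 21, 40, 59, 78, 97, 116, 135, …}.
The first of these with x mod 29 = 5 is 382.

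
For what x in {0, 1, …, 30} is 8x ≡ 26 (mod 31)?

11

The inverse of 8 mod 31 is 4 (since 8·4 = 32 ≡ 1).
Multiplying both sides by 4: x ≡ 4·26 = 104 ≡ 11 (mod 31).
Check: 8·11 = 88 = 2·31 + 26.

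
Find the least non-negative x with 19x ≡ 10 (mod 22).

4

The inverse of 19 mod 22 is 7 (since 19·7 = 133 ≡ 1).
Multiplying both sides by 7: x ≡ 7·10 = 70 ≡ 4 (mod 22).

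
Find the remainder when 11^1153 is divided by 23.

Successive squares of 11 mod 23: 11^1≡11, 11^2≡6, 11^4≡13, 11^8≡8, 11^16≡18, 11^32≡2, 11^64≡4, 11^128≡16, 11^256≡3, 11^512≡9, 11^1024≡12.
1153 = 1 + 128 + 1024, so 11^1153 ≡ 11·16·12 ≡ 19 (mod 23).

19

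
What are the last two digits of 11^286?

61

Successive squares of 11 mod 100: 11^1≡11, 11^2≡21, 11^4≡41, 11^8≡81, 11^16≡61, 11^32≡21, 11^64≡41, 11^128≡81, 11^256≡61.
Since 286 = 2 + 4 + 8 + 16 + 256 in binary, 11^286 ≡ 21·41·81·61·61 ≡ 61 (mod 100).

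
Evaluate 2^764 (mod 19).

9

Successive squares of 2 mod 19: 2^1≡2, 2^2≡4, 2^4≡16, 2^8≡9, 2^16≡5, 2^32≡6, 2^64≡17, 2^128≡4, 2^256≡16, 2^512≡9.
764 = 4 + 8 + 16 + 32 + 64 + 128 + 512, so 2^764 ≡ 16·9·5·6·17·4·9 ≡ 9 (mod 19).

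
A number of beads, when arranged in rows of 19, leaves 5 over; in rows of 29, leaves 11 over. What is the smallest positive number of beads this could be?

214

x ≡ 5 (mod 19) gives x ∈ {5, 24, 43, 62, 81, 100, 119, 138, …}.
The first of these with x mod 29 = 11 is 214.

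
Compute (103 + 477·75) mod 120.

118

477·75 = 35775.
35775 mod 120 = 15 (since 298·120 = 35760).
(103 + 15) mod 120 = 118.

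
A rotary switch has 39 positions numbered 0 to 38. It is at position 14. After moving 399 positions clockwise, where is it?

Dividing 399 by 39 gives quotient 10 and remainder 9.
(14 + 9) mod 39 = 23.

23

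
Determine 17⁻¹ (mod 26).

17·23 = 391 = 15·26 + 1, so 17⁻¹ ≡ 23 (mod 26).

23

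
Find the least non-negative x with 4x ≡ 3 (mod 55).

42

The inverse of 4 mod 55 is 14 (since 4·14 = 56 ≡ 1).
Multiplying both sides by 14: x ≡ 14·3 = 42 ≡ 42 (mod 55).
Check: 4·42 = 168 = 3·55 + 3.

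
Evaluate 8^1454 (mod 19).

By repeated squaring mod 19: 8^1≡8, 8^2≡7, 8^4≡11, 8^8≡7, 8^16≡11, 8^32≡7, 8^64≡11, 8^128≡7, 8^256≡11, 8^512≡7, 8^1024≡11.
Since 1454 = 2 + 4 + 8 + 32 + 128 + 256 + 1024 in binary, 8^1454 ≡ 7·11·7·7·7·11·11 ≡ 7 (mod 19).

7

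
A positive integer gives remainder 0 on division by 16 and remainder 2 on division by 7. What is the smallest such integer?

Since 7·7 ≡ 1 (mod 16), take x = 2 + 7·((0−2)·7 mod 16) = 2 + 7·2 = 16.
Check: 16 mod 16 = 0, 16 mod 7 = 2.

16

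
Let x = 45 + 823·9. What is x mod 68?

40

823·9 = 7407.
7407 − 108·68 = 63, so 7407 ≡ 63 (mod 68).
(45 + 63) mod 68 = 40.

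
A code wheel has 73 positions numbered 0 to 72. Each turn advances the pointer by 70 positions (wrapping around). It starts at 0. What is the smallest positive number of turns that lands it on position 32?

70⁻¹ ≡ 24 (mod 73) because 70·24 = 1680 = 23·73 + 1.
So x ≡ 24·32 = 768 ≡ 38 (mod 73).

38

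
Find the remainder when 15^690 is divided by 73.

3

Square-and-reduce mod 73: 15^1≡15, 15^2≡6, 15^4≡36, 15^8≡55, 15^16≡32, 15^32≡2, 15^64≡4, 15^128≡16, 15^256≡37, 15^512≡55.
690 = 2 + 16 + 32 + 128 + 512, so 15^690 ≡ 6·32·2·16·55 ≡ 3 (mod 73).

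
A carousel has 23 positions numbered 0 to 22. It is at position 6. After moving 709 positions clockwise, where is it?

709 mod 23 = 19 (since 30·23 = 690).
(6 + 19) mod 23 = 2.

2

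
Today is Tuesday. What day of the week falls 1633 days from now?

Thursday

1633 − 233·7 = 2, so 1633 ≡ 2 (mod 7).
Tuesday + 2 days → Thursday.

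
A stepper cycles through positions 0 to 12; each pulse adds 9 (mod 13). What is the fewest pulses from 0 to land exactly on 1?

13 = 1·9 + 4
9 = 2·4 + 1
4 = 4·1 + 0
Back-substituting gives 9·3 ≡ 1 (mod 13).

3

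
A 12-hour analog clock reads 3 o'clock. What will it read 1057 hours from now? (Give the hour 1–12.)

4

1057 = 88·12 + 1, so 1057 mod 12 = 1.
3 + 1 → 4 on a 12-hour dial.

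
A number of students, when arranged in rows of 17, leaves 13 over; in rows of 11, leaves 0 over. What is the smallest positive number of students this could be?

x ≡ 0 (mod 11) gives x ∈ {0, 11, 22, 33, 44, 55, 66, 77, …}.
The first of these with x mod 17 = 13 is 132.

132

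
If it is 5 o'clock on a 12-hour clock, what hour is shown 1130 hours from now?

1130 mod 12 = 2 (since 94·12 = 1128).
5 + 2 → 7 on a 12-hour dial.

7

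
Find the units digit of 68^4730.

4

Powers of 8 mod 10 repeat with period 4: 8, 4, 2, 6.
4730 mod 4 = 2, so the last digit matches 8^2 = 4.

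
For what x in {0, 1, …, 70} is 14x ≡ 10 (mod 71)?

21

The inverse of 14 mod 71 is 66 (since 14·66 = 924 ≡ 1).
Multiplying both sides by 66: x ≡ 66·10 = 660 ≡ 21 (mod 71).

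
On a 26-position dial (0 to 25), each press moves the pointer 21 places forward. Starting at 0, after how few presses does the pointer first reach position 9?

19

21⁻¹ ≡ 5 (mod 26) because 21·5 = 105 = 4·26 + 1.
Multiplying both sides by 5: x ≡ 5·9 = 45 ≡ 19 (mod 26).
Check: 21·19 = 399 = 15·26 + 9.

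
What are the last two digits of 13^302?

69

Successive squares of 13 mod 100: 13^1≡13, 13^2≡69, 13^4≡61, 13^8≡21, 13^16≡41, 13^32≡81, 13^64≡61, 13^128≡21, 13^256≡41.
302 = 2 + 4 + 8 + 32 + 256, so 13^302 ≡ 69·61·21·81·41 ≡ 69 (mod 100).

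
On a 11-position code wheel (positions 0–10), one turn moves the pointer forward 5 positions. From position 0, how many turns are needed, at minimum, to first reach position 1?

9

11 = 2·5 + 1
5 = 5·1 + 0
Back-substituting gives 5·9 ≡ 1 (mod 11).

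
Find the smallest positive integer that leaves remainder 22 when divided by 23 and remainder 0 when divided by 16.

x ≡ 0 (mod 16) gives x ∈ {0, 16, 32, 48, 64, 80, 96, 112, …}.
The first of these with x mod 23 = 22 is 160.

160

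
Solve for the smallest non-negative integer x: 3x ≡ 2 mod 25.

9

The inverse of 3 mod 25 is 17 (since 3·17 = 51 ≡ 1).
Multiplying both sides by 17: x ≡ 17·2 = 34 ≡ 9 (mod 25).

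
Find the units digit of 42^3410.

Powers of 2 mod 10 repeat with period 4: 2, 4, 8, 6.
3410 leaves remainder 2 on division by 4, so 42^3410 ends in 4.

4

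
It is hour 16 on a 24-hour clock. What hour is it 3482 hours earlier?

14

3482 − 145·24 = 2, so 3482 ≡ 2 (mod 24).
(16 − 2) mod 24 = 14.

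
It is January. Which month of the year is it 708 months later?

708 = 59·12 + 0, so 708 mod 12 = 0.
January + 0 months → January.

January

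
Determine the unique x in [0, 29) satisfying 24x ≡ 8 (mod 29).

24⁻¹ ≡ 23 (mod 29) because 24·23 = 552 = 19·29 + 1.
Multiplying both sides by 23: x ≡ 23·8 = 184 ≡ 10 (mod 29).

10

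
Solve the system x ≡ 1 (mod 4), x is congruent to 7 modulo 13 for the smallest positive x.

x ≡ 1 (mod 4) gives x ∈ {1, 5, 9, 13, 17, 21, 25, 29, …}.
The first of these with x mod 13 = 7 is 33.

33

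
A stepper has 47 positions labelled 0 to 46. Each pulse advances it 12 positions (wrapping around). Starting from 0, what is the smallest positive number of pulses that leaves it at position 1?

4

47 = 3·12 + 11
12 = 1·11 + 1
11 = 11·1 + 0
Back-substituting gives 12·4 ≡ 1 (mod 47).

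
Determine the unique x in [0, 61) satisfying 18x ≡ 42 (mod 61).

43

18⁻¹ ≡ 17 (mod 61) because 18·17 = 306 = 5·61 + 1.
Multiplying both sides by 17: x ≡ 17·42 = 714 ≡ 43 (mod 61).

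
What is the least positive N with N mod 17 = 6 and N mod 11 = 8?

Since 11·14 ≡ 1 (mod 17), take x = 8 + 11·((6−8)·14 mod 17) = 8 + 11·6 = 74.
Check: 74 mod 17 = 6, 74 mod 11 = 8.

74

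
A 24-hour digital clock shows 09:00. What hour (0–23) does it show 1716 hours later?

1716 = 71·24 + 12, so 1716 mod 24 = 12.
(9 + 12) mod 24 = 21.

21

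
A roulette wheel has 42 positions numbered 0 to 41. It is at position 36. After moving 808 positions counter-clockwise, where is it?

808 − 19·42 = 10, so 808 ≡ 10 (mod 42).
(36 − 10) mod 42 = 26.

26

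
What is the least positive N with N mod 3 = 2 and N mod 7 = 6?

20

x ≡ 2 (mod 3) gives x ∈ {2, 5, 8, 11, 14, 17, 20}.
The first of these with x mod 7 = 6 is 20.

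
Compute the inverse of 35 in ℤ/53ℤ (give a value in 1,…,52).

35·50 = 1750 = 33·53 + 1, so 35⁻¹ ≡ 50 (mod 53).

50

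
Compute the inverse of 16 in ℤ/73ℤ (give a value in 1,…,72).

32

16·32 = 512 = 7·73 + 1, so 16⁻¹ ≡ 32 (mod 73).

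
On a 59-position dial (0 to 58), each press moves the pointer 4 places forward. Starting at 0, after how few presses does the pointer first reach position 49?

27

4⁻¹ ≡ 15 (mod 59) because 4·15 = 60 = 1·59 + 1.
So x ≡ 15·49 = 735 ≡ 27 (mod 59).
Check: 4·27 = 108 = 1·59 + 49.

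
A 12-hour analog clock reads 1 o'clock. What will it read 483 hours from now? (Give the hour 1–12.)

4

483 − 40·12 = 3, so 483 ≡ 3 (mod 12).
1 + 3 → 4 on a 12-hour dial.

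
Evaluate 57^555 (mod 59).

16

Square-and-reduce mod 59: 57^1≡57, 57^2≡4, 57^4≡16, 57^8≡20, 57^16≡46, 57^32≡51, 57^64≡5, 57^128≡25, 57^256≡35, 57^512≡45.
555 = 1 + 2 + 8 + 32 + 512, so 57^555 ≡ 57·4·20·51·45 ≡ 16 (mod 59).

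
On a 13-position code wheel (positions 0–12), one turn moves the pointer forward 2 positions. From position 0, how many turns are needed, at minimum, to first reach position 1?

7

13 = 6·2 + 1
2 = 2·1 + 0
Back-substituting gives 2·7 ≡ 1 (mod 13).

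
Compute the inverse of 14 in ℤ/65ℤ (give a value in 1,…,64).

14·14 = 196 = 3·65 + 1, so 14⁻¹ ≡ 14 (mod 65).

14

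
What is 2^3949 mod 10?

2

The units digit of 2^n cycles with period 4: 2, 4, 8, 6, …
3949 mod 4 = 1, so the last digit matches 2^1 = 2.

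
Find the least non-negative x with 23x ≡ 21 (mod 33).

The inverse of 23 mod 33 is 23 (since 23·23 = 529 ≡ 1).
So x ≡ 23·21 = 483 ≡ 21 (mod 33).
Check: 23·21 = 483 = 14·33 + 21.

21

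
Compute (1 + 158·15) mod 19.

15

158·15 = 2370.
2370 mod 19 = 14 (since 124·19 = 2356).
(1 + 14) mod 19 = 15.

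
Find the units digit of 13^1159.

Last digits of 3^n: 3, 9, 7, 1 (period 4).
1159 mod 4 = 3, so the last digit matches 3^3 = 7.

7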